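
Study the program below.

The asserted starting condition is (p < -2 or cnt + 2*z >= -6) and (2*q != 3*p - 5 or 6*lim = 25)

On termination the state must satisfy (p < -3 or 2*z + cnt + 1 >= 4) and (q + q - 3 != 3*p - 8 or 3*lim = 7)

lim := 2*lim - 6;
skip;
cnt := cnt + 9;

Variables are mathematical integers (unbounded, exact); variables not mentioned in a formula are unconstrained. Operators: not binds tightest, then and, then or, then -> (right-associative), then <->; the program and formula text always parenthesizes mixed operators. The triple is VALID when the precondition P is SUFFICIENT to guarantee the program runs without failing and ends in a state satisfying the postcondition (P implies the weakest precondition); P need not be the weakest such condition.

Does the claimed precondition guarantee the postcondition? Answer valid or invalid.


Working backward. After the program, the postcondition (p < -3 or 2*z + cnt + 1 >= 4) and (q + q - 3 != 3*p - 8 or 3*lim = 7) must hold; in canonical form it is (p < -3 or cnt + 2*z >= 3) and (2*q != 3*p - 5 or 3*lim = 7).
Before cnt := cnt + 9: (p < -3 or cnt + 2*z >= -6) and (2*q != 3*p - 5 or 3*lim = 7)
Before skip: (p < -3 or cnt + 2*z >= -6) and (2*q != 3*p - 5 or 3*lim = 7)
Before lim := 2*lim - 6: (p < -3 or cnt + 2*z >= -6) and (2*q != 3*p - 5 or 6*lim = 25)
The weakest precondition is (p < -3 or cnt + 2*z >= -6) and (2*q != 3*p - 5 or 6*lim = 25).
Check whether (p < -2 or cnt + 2*z >= -6) and (2*q != 3*p - 5 or 6*lim = 25) implies it.
Countermodel: at the initial state cnt = -7, lim = 0, p = -3, q = 0, z = 0, the precondition holds but the weakest precondition fails.
Answer: invalid


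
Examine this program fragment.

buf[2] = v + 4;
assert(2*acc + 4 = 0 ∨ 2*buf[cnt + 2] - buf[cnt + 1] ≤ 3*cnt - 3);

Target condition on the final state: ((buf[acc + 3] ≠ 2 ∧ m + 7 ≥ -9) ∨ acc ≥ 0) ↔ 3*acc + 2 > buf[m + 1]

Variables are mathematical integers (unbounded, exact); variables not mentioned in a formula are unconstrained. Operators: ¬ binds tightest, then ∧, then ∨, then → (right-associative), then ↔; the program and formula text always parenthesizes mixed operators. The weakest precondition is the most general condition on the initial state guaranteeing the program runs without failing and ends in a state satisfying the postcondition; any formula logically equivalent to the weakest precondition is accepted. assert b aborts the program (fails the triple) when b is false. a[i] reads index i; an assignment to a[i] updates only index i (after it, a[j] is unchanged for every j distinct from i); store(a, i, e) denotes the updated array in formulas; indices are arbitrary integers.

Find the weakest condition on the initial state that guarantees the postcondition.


Working backward. After the program, the postcondition ((buf[acc + 3] ≠ 2 ∧ m + 7 ≥ -9) ∨ acc ≥ 0) ↔ 3*acc + 2 > buf[m + 1] must hold; in canonical form it is ((buf[acc + 3] ≠ 2 ∧ m ≥ -16) ∨ acc ≥ 0) ↔ 3*acc > buf[m + 1] - 2.
Before assert 2*acc + 4 = 0 ∨ 2*buf[cnt + 2] - buf[cnt + 1] ≤ 3*cnt - 3: (2*acc = -4 ∨ 2*buf[cnt + 2] ≤ buf[cnt + 1] + 3*cnt - 3) ∧ (((buf[acc + 3] ≠ 2 ∧ m ≥ -16) ∨ acc ≥ 0) ↔ 3*acc > buf[m + 1] - 2)
Before buf[2] := v + 4: (2*acc = -4 ∨ 2*store(buf, 2, v + 4)[cnt + 2] ≤ store(buf, 2, v + 4)[cnt + 1] + 3*cnt - 3) ∧ (((store(buf, 2, v + 4)[acc + 3] ≠ 2 ∧ m ≥ -16) ∨ acc ≥ 0) ↔ 3*acc > store(buf, 2, v + 4)[m + 1] - 2)
Answer: WP = (2*acc = -4 ∨ 2*store(buf, 2, v + 4)[cnt + 2] ≤ store(buf, 2, v + 4)[cnt + 1] + 3*cnt - 3) ∧ (((store(buf, 2, v + 4)[acc + 3] ≠ 2 ∧ m ≥ -16) ∨ acc ≥ 0) ↔ 3*acc > store(buf, 2, v + 4)[m + 1] - 2)


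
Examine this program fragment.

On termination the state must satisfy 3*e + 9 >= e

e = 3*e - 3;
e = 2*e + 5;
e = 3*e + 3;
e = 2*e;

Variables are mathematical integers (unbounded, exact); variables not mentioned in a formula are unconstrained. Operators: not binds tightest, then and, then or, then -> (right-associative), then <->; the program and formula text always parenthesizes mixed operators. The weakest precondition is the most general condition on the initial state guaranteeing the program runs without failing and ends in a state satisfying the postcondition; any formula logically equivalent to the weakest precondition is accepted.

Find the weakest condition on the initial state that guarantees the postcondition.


Working backward. After the program, the postcondition 3*e + 9 >= e must hold; in canonical form it is 2*e >= -9.
Before e := 2*e: 4*e >= -9
Before e := 3*e + 3: 12*e >= -21
Before e := 2*e + 5: 24*e >= -81
Before e := 3*e - 3: 72*e >= -9
Answer: WP = 72*e >= -9


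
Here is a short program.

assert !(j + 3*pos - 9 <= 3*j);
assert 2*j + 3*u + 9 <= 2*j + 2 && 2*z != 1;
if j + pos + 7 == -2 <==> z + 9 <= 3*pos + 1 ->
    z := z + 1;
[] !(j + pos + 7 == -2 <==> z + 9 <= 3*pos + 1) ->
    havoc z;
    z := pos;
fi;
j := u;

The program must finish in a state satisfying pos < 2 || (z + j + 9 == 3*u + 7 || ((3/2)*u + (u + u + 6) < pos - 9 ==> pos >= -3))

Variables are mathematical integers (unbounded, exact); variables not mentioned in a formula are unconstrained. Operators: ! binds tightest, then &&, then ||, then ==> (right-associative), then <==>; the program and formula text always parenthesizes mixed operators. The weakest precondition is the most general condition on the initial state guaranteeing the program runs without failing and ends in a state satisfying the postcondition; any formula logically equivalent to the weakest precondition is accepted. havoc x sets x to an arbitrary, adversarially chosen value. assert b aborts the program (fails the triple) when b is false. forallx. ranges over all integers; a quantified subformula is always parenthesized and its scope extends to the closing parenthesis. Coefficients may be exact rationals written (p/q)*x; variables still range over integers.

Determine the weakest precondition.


Working backward. After the program, the postcondition pos < 2 || (z + j + 9 == 3*u + 7 || ((3/2)*u + (u + u + 6) < pos - 9 ==> pos >= -3)) must hold; in canonical form it is pos < 2 || j + z == 3*u - 2 || ((7/2)*u < pos - 15 ==> pos >= -3).
Before j := u: pos < 2 || z == 2*u - 2 || ((7/2)*u < pos - 15 ==> pos >= -3)
Then branch requires pos < 2 || z == 2*u - 3 || ((7/2)*u < pos - 15 ==> pos >= -3); else branch requires pos < 2 || pos == 2*u - 2 || ((7/2)*u < pos - 15 ==> pos >= -3).
Before the if: ((j + pos == -9 <==> z <= 3*pos - 8) ==> (pos < 2 || z == 2*u - 3 || ((7/2)*u < pos - 15 ==> pos >= -3))) && ((!(j + pos == -9 <==> z <= 3*pos - 8)) ==> (pos < 2 || pos == 2*u - 2 || ((7/2)*u < pos - 15 ==> pos >= -3)))
Before assert 2*j + 3*u + 9 <= 2*j + 2 && 2*z != 1: 3*u <= -7 && 2*z != 1 && ((j + pos == -9 <==> z <= 3*pos - 8) ==> (pos < 2 || z == 2*u - 3 || ((7/2)*u < pos - 15 ==> pos >= -3))) && ((!(j + pos == -9 <==> z <= 3*pos - 8)) ==> (pos < 2 || pos == 2*u - 2 || ((7/2)*u < pos - 15 ==> pos >= -3)))
Before assert !(j + 3*pos - 9 <= 3*j): (!(3*pos <= 2*j + 9)) && 3*u <= -7 && 2*z != 1 && ((j + pos == -9 <==> z <= 3*pos - 8) ==> (pos < 2 || z == 2*u - 3 || ((7/2)*u < pos - 15 ==> pos >= -3))) && ((!(j + pos == -9 <==> z <= 3*pos - 8)) ==> (pos < 2 || pos == 2*u - 2 || ((7/2)*u < pos - 15 ==> pos >= -3)))
Answer: WP = (!(3*pos <= 2*j + 9)) && 3*u <= -7 && 2*z != 1 && ((j + pos == -9 <==> z <= 3*pos - 8) ==> (pos < 2 || z == 2*u - 3 || ((7/2)*u < pos - 15 ==> pos >= -3))) && ((!(j + pos == -9 <==> z <= 3*pos - 8)) ==> (pos < 2 || pos == 2*u - 2 || ((7/2)*u < pos - 15 ==> pos >= -3)))


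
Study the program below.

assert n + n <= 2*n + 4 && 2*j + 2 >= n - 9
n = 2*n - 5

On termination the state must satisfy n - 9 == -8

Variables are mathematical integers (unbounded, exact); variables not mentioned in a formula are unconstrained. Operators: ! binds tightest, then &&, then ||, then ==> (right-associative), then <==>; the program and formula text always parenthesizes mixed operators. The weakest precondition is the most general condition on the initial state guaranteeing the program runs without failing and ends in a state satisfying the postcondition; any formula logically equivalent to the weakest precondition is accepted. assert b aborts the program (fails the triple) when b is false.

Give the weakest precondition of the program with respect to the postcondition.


Working backward. After the program, the postcondition n - 9 == -8 must hold; in canonical form it is n == 1.
Before n := 2*n - 5: 2*n == 6
Before assert n + n <= 2*n + 4 && 2*j + 2 >= n - 9: 2*j >= n - 11 && 2*n == 6
Answer: WP = 2*j >= n - 11 && 2*n == 6


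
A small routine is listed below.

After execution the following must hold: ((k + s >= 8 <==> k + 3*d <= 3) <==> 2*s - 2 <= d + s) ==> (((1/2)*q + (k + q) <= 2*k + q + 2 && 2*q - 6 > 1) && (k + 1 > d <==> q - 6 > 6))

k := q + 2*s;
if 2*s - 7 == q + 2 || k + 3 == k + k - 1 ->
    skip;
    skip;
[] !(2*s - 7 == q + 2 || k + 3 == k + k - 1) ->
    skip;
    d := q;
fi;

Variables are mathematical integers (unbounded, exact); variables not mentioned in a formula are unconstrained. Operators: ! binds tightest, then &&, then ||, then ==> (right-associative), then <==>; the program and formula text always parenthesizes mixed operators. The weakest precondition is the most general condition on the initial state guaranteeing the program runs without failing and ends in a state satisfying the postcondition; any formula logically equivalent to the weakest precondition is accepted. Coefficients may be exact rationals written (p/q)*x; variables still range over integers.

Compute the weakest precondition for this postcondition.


Working backward. After the program, the postcondition ((k + s >= 8 <==> k + 3*d <= 3) <==> 2*s - 2 <= d + s) ==> (((1/2)*q + (k + q) <= 2*k + q + 2 && 2*q - 6 > 1) && (k + 1 > d <==> q - 6 > 6)) must hold; in canonical form it is ((k + s >= 8 <==> 3*d + k <= 3) <==> s <= d + 2) ==> ((1/2)*q <= k + 2 && 2*q > 7 && (k > d - 1 <==> q > 12)).
Then branch requires ((k + s >= 8 <==> 3*d + k <= 3) <==> s <= d + 2) ==> ((1/2)*q <= k + 2 && 2*q > 7 && (k > d - 1 <==> q > 12)); else branch requires ((k + s >= 8 <==> k + 3*q <= 3) <==> s <= q + 2) ==> ((1/2)*q <= k + 2 && 2*q > 7 && (k > q - 1 <==> q > 12)).
Before the if: ((2*s == q + 9 || k == 4) ==> (((k + s >= 8 <==> 3*d + k <= 3) <==> s <= d + 2) ==> ((1/2)*q <= k + 2 && 2*q > 7 && (k > d - 1 <==> q > 12)))) && ((!(2*s == q + 9 || k == 4)) ==> (((k + s >= 8 <==> k + 3*q <= 3) <==> s <= q + 2) ==> ((1/2)*q <= k + 2 && 2*q > 7 && (k > q - 1 <==> q > 12))))
Before k := q + 2*s: ((2*s == q + 9 || q + 2*s == 4) ==> (((q + 3*s >= 8 <==> 3*d + q + 2*s <= 3) <==> s <= d + 2) ==> ((1/2)*q + 2*s >= -2 && 2*q > 7 && (q + 2*s > d - 1 <==> q > 12)))) && ((!(2*s == q + 9 || q + 2*s == 4)) ==> (((q + 3*s >= 8 <==> 4*q + 2*s <= 3) <==> s <= q + 2) ==> ((1/2)*q + 2*s >= -2 && 2*q > 7 && (2*s > -1 <==> q > 12))))
Answer: WP = ((2*s == q + 9 || q + 2*s == 4) ==> (((q + 3*s >= 8 <==> 3*d + q + 2*s <= 3) <==> s <= d + 2) ==> ((1/2)*q + 2*s >= -2 && 2*q > 7 && (q + 2*s > d - 1 <==> q > 12)))) && ((!(2*s == q + 9 || q + 2*s == 4)) ==> (((q + 3*s >= 8 <==> 4*q + 2*s <= 3) <==> s <= q + 2) ==> ((1/2)*q + 2*s >= -2 && 2*q > 7 && (2*s > -1 <==> q > 12))))


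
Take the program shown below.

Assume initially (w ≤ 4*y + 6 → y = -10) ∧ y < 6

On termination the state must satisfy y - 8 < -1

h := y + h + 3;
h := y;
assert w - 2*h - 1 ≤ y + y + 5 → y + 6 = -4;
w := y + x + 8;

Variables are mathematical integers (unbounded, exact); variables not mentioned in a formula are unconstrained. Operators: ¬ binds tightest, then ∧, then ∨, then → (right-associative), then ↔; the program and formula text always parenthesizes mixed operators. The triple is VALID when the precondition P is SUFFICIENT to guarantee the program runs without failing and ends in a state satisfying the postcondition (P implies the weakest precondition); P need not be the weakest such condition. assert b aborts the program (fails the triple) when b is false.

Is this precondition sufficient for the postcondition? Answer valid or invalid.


Working backward. After the program, the postcondition y - 8 < -1 must hold; in canonical form it is y < 7.
Before w := y + x + 8: y < 7
Before assert w - 2*h - 1 ≤ y + y + 5 → y + 6 = -4: (w ≤ 2*h + 2*y + 6 → y = -10) ∧ y < 7
Before h := y: (w ≤ 4*y + 6 → y = -10) ∧ y < 7
Before h := y + h + 3: (w ≤ 4*y + 6 → y = -10) ∧ y < 7
The weakest precondition is (w ≤ 4*y + 6 → y = -10) ∧ y < 7.
Check whether (w ≤ 4*y + 6 → y = -10) ∧ y < 6 implies it.
Every state satisfying the precondition satisfies the weakest precondition: the implication holds.
Answer: valid


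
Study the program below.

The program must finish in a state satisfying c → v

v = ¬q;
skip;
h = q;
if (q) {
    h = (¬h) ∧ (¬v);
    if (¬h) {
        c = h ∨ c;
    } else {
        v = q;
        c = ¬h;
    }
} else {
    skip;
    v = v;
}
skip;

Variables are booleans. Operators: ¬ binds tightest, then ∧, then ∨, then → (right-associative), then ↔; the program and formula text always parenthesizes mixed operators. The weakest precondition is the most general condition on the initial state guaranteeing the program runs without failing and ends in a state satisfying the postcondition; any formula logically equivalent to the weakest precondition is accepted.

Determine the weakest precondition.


Working backward. After the program, c → v must hold.
Before skip: c → v
Then branch requires ((¬((¬h) ∧ (¬v))) → ((((¬h) ∧ (¬v)) ∨ c) → v)) ∧ (((¬h) ∧ (¬v)) → ((¬((¬h) ∧ (¬v))) → q)); else branch requires c → v.
Before the if: (q → (((¬((¬h) ∧ (¬v))) → ((((¬h) ∧ (¬v)) ∨ c) → v)) ∧ (((¬h) ∧ (¬v)) → ((¬((¬h) ∧ (¬v))) → q)))) ∧ ((¬q) → (c → v))
Before h := q: (q → (((¬((¬q) ∧ (¬v))) → ((((¬q) ∧ (¬v)) ∨ c) → v)) ∧ (((¬q) ∧ (¬v)) → ((¬((¬q) ∧ (¬v))) → q)))) ∧ ((¬q) → (c → v))
Before skip: (q → (((¬((¬q) ∧ (¬v))) → ((((¬q) ∧ (¬v)) ∨ c) → v)) ∧ (((¬q) ∧ (¬v)) → ((¬((¬q) ∧ (¬v))) → q)))) ∧ ((¬q) → (c → v))
Before v := ¬q: (q → (c → (¬q))) ∧ ((¬q) → (c → (¬q)))
Answer: WP = (q → (c → (¬q))) ∧ ((¬q) → (c → (¬q)))


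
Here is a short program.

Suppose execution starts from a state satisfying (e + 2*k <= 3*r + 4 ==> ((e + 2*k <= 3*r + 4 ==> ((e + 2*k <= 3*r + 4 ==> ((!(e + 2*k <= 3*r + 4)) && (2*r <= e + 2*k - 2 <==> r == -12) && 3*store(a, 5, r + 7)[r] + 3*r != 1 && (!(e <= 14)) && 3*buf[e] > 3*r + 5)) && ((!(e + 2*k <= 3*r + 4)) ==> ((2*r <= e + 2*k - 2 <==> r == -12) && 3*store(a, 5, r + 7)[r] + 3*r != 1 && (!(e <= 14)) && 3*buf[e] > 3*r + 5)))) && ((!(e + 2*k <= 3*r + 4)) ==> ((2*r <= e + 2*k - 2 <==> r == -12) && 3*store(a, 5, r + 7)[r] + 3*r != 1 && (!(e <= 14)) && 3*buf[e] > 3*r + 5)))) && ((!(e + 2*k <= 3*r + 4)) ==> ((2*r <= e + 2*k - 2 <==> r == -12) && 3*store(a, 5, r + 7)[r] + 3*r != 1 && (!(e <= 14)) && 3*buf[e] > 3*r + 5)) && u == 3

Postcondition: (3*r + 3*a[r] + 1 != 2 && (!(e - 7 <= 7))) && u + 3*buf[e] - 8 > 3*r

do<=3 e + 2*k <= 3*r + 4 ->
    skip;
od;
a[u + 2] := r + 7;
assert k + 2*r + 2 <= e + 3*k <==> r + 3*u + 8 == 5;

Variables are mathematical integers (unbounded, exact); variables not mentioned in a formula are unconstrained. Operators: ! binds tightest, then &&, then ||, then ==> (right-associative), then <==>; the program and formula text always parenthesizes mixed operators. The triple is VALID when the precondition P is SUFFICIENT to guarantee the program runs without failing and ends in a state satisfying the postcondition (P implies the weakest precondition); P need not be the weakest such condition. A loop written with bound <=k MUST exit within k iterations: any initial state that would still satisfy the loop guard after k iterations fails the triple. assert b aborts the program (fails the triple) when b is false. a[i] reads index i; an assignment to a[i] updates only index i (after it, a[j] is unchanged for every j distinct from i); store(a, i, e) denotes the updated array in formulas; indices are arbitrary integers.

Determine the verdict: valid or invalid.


Working backward. After the program, the postcondition (3*r + 3*a[r] + 1 != 2 && (!(e - 7 <= 7))) && u + 3*buf[e] - 8 > 3*r must hold; in canonical form it is 3*a[r] + 3*r != 1 && (!(e <= 14)) && 3*buf[e] + u > 3*r + 8.
Before assert k + 2*r + 2 <= e + 3*k <==> r + 3*u + 8 == 5: (2*r <= e + 2*k - 2 <==> r + 3*u == -3) && 3*a[r] + 3*r != 1 && (!(e <= 14)) && 3*buf[e] + u > 3*r + 8
Before a[u + 2] := r + 7: (2*r <= e + 2*k - 2 <==> r + 3*u == -3) && 3*store(a, u + 2, r + 7)[r] + 3*r != 1 && (!(e <= 14)) && 3*buf[e] + u > 3*r + 8
Before the loop (bound <=3), unroll the exhaustion recursion (WP_0 = exit-now case; WP_j = one more guarded iteration, up to j = 3):
  WP_0: (!(e + 2*k <= 3*r + 4)) && (2*r <= e + 2*k - 2 <==> r + 3*u == -3) && 3*store(a, u + 2, r + 7)[r] + 3*r != 1 && (!(e <= 14)) && 3*buf[e] + u > 3*r + 8
  WP_1: (e + 2*k <= 3*r + 4 ==> ((!(e + 2*k <= 3*r + 4)) && (2*r <= e + 2*k - 2 <==> r + 3*u == -3) && 3*store(a, u + 2, r + 7)[r] + 3*r != 1 && (!(e <= 14)) && 3*buf[e] + u > 3*r + 8)) && ((!(e + 2*k <= 3*r + 4)) ==> ((2*r <= e + 2*k - 2 <==> r + 3*u == -3) && 3*store(a, u + 2, r + 7)[r] + 3*r != 1 && (!(e <= 14)) && 3*buf[e] + u > 3*r + 8))
  WP_2: (e + 2*k <= 3*r + 4 ==> ((e + 2*k <= 3*r + 4 ==> ((!(e + 2*k <= 3*r + 4)) && (2*r <= e + 2*k - 2 <==> r + 3*u == -3) && 3*store(a, u + 2, r + 7)[r] + 3*r != 1 && (!(e <= 14)) && 3*buf[e] + u > 3*r + 8)) && ((!(e + 2*k <= 3*r + 4)) ==> ((2*r <= e + 2*k - 2 <==> r + 3*u == -3) && 3*store(a, u + 2, r + 7)[r] + 3*r != 1 && (!(e <= 14)) && 3*buf[e] + u > 3*r + 8)))) && ((!(e + 2*k <= 3*r + 4)) ==> ((2*r <= e + 2*k - 2 <==> r + 3*u == -3) && 3*store(a, u + 2, r + 7)[r] + 3*r != 1 && (!(e <= 14)) && 3*buf[e] + u > 3*r + 8))
  WP_3: (e + 2*k <= 3*r + 4 ==> ((e + 2*k <= 3*r + 4 ==> ((e + 2*k <= 3*r + 4 ==> ((!(e + 2*k <= 3*r + 4)) && (2*r <= e + 2*k - 2 <==> r + 3*u == -3) && 3*store(a, u + 2, r + 7)[r] + 3*r != 1 && (!(e <= 14)) && 3*buf[e] + u > 3*r + 8)) && ((!(e + 2*k <= 3*r + 4)) ==> ((2*r <= e + 2*k - 2 <==> r + 3*u == -3) && 3*store(a, u + 2, r + 7)[r] + 3*r != 1 && (!(e <= 14)) && 3*buf[e] + u > 3*r + 8)))) && ((!(e + 2*k <= 3*r + 4)) ==> ((2*r <= e + 2*k - 2 <==> r + 3*u == -3) && 3*store(a, u + 2, r + 7)[r] + 3*r != 1 && (!(e <= 14)) && 3*buf[e] + u > 3*r + 8)))) && ((!(e + 2*k <= 3*r + 4)) ==> ((2*r <= e + 2*k - 2 <==> r + 3*u == -3) && 3*store(a, u + 2, r + 7)[r] + 3*r != 1 && (!(e <= 14)) && 3*buf[e] + u > 3*r + 8))
So before the loop: (e + 2*k <= 3*r + 4 ==> ((e + 2*k <= 3*r + 4 ==> ((e + 2*k <= 3*r + 4 ==> ((!(e + 2*k <= 3*r + 4)) && (2*r <= e + 2*k - 2 <==> r + 3*u == -3) && 3*store(a, u + 2, r + 7)[r] + 3*r != 1 && (!(e <= 14)) && 3*buf[e] + u > 3*r + 8)) && ((!(e + 2*k <= 3*r + 4)) ==> ((2*r <= e + 2*k - 2 <==> r + 3*u == -3) && 3*store(a, u + 2, r + 7)[r] + 3*r != 1 && (!(e <= 14)) && 3*buf[e] + u > 3*r + 8)))) && ((!(e + 2*k <= 3*r + 4)) ==> ((2*r <= e + 2*k - 2 <==> r + 3*u == -3) && 3*store(a, u + 2, r + 7)[r] + 3*r != 1 && (!(e <= 14)) && 3*buf[e] + u > 3*r + 8)))) && ((!(e + 2*k <= 3*r + 4)) ==> ((2*r <= e + 2*k - 2 <==> r + 3*u == -3) && 3*store(a, u + 2, r + 7)[r] + 3*r != 1 && (!(e <= 14)) && 3*buf[e] + u > 3*r + 8))
The weakest precondition is (e + 2*k <= 3*r + 4 ==> ((e + 2*k <= 3*r + 4 ==> ((e + 2*k <= 3*r + 4 ==> ((!(e + 2*k <= 3*r + 4)) && (2*r <= e + 2*k - 2 <==> r + 3*u == -3) && 3*store(a, u + 2, r + 7)[r] + 3*r != 1 && (!(e <= 14)) && 3*buf[e] + u > 3*r + 8)) && ((!(e + 2*k <= 3*r + 4)) ==> ((2*r <= e + 2*k - 2 <==> r + 3*u == -3) && 3*store(a, u + 2, r + 7)[r] + 3*r != 1 && (!(e <= 14)) && 3*buf[e] + u > 3*r + 8)))) && ((!(e + 2*k <= 3*r + 4)) ==> ((2*r <= e + 2*k - 2 <==> r + 3*u == -3) && 3*store(a, u + 2, r + 7)[r] + 3*r != 1 && (!(e <= 14)) && 3*buf[e] + u > 3*r + 8)))) && ((!(e + 2*k <= 3*r + 4)) ==> ((2*r <= e + 2*k - 2 <==> r + 3*u == -3) && 3*store(a, u + 2, r + 7)[r] + 3*r != 1 && (!(e <= 14)) && 3*buf[e] + u > 3*r + 8)).
Check whether (e + 2*k <= 3*r + 4 ==> ((e + 2*k <= 3*r + 4 ==> ((e + 2*k <= 3*r + 4 ==> ((!(e + 2*k <= 3*r + 4)) && (2*r <= e + 2*k - 2 <==> r == -12) && 3*store(a, 5, r + 7)[r] + 3*r != 1 && (!(e <= 14)) && 3*buf[e] > 3*r + 5)) && ((!(e + 2*k <= 3*r + 4)) ==> ((2*r <= e + 2*k - 2 <==> r == -12) && 3*store(a, 5, r + 7)[r] + 3*r != 1 && (!(e <= 14)) && 3*buf[e] > 3*r + 5)))) && ((!(e + 2*k <= 3*r + 4)) ==> ((2*r <= e + 2*k - 2 <==> r == -12) && 3*store(a, 5, r + 7)[r] + 3*r != 1 && (!(e <= 14)) && 3*buf[e] > 3*r + 5)))) && ((!(e + 2*k <= 3*r + 4)) ==> ((2*r <= e + 2*k - 2 <==> r == -12) && 3*store(a, 5, r + 7)[r] + 3*r != 1 && (!(e <= 14)) && 3*buf[e] > 3*r + 5)) && u == 3 implies it.
Every state satisfying the precondition satisfies the weakest precondition: the implication holds.
Answer: valid


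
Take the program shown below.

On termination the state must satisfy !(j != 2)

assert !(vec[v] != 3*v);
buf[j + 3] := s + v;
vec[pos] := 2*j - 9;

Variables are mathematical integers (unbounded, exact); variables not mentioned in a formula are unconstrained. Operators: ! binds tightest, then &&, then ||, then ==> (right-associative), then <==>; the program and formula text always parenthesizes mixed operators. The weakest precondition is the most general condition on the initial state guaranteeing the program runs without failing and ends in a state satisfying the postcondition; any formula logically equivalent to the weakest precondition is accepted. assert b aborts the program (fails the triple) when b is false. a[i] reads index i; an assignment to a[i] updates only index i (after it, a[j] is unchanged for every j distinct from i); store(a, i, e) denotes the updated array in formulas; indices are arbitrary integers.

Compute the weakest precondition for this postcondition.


Working backward. After the program, !(j != 2) must hold.
Before vec[pos] := 2*j - 9: !(j != 2)
Before buf[j + 3] := s + v: !(j != 2)
Before assert !(vec[v] != 3*v): (!(vec[v] != 3*v)) && (!(j != 2))
Answer: WP = (!(vec[v] != 3*v)) && (!(j != 2))


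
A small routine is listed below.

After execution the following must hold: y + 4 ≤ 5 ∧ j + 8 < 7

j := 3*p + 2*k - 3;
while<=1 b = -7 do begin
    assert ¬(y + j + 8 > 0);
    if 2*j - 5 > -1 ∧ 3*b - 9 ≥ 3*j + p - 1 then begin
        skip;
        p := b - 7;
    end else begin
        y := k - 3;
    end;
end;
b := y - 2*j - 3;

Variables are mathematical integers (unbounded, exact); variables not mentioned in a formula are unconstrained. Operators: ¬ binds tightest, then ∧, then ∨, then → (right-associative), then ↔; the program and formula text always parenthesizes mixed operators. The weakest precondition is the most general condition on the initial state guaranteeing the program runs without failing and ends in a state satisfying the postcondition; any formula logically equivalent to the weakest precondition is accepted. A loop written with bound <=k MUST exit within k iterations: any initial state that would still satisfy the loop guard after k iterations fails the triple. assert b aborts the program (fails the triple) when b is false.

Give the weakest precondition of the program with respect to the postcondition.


Working backward. After the program, the postcondition y + 4 ≤ 5 ∧ j + 8 < 7 must hold; in canonical form it is y ≤ 1 ∧ j < -1.
Before b := y - 2*j - 3: y ≤ 1 ∧ j < -1
Before the loop (bound <=1), unroll the exhaustion recursion (WP_0 = exit-now case; WP_j = one more guarded iteration, up to j = 1):
  WP_0: (¬(b = -7)) ∧ y ≤ 1 ∧ j < -1
  WP_1: (b = -7 → ((¬(j + y > -8)) ∧ ((2*j > 4 ∧ 3*b ≥ 3*j + p + 8) → ((¬(b = -7)) ∧ y ≤ 1 ∧ j < -1)) ∧ ((¬(2*j > 4 ∧ 3*b ≥ 3*j + p + 8)) → ((¬(b = -7)) ∧ k ≤ 4 ∧ j < -1)))) ∧ ((¬(b = -7)) → (y ≤ 1 ∧ j < -1))
So before the loop: (b = -7 → ((¬(j + y > -8)) ∧ ((2*j > 4 ∧ 3*b ≥ 3*j + p + 8) → ((¬(b = -7)) ∧ y ≤ 1 ∧ j < -1)) ∧ ((¬(2*j > 4 ∧ 3*b ≥ 3*j + p + 8)) → ((¬(b = -7)) ∧ k ≤ 4 ∧ j < -1)))) ∧ ((¬(b = -7)) → (y ≤ 1 ∧ j < -1))
Before j := 3*p + 2*k - 3: (b = -7 → ((¬(2*k + 3*p + y > -5)) ∧ ((4*k + 6*p > 10 ∧ 3*b ≥ 6*k + 10*p - 1) → ((¬(b = -7)) ∧ y ≤ 1 ∧ 2*k + 3*p < 2)) ∧ ((¬(4*k + 6*p > 10 ∧ 3*b ≥ 6*k + 10*p - 1)) → ((¬(b = -7)) ∧ k ≤ 4 ∧ 2*k + 3*p < 2)))) ∧ ((¬(b = -7)) → (y ≤ 1 ∧ 2*k + 3*p < 2))
Answer: WP = (b = -7 → ((¬(2*k + 3*p + y > -5)) ∧ ((4*k + 6*p > 10 ∧ 3*b ≥ 6*k + 10*p - 1) → ((¬(b = -7)) ∧ y ≤ 1 ∧ 2*k + 3*p < 2)) ∧ ((¬(4*k + 6*p > 10 ∧ 3*b ≥ 6*k + 10*p - 1)) → ((¬(b = -7)) ∧ k ≤ 4 ∧ 2*k + 3*p < 2)))) ∧ ((¬(b = -7)) → (y ≤ 1 ∧ 2*k + 3*p < 2))


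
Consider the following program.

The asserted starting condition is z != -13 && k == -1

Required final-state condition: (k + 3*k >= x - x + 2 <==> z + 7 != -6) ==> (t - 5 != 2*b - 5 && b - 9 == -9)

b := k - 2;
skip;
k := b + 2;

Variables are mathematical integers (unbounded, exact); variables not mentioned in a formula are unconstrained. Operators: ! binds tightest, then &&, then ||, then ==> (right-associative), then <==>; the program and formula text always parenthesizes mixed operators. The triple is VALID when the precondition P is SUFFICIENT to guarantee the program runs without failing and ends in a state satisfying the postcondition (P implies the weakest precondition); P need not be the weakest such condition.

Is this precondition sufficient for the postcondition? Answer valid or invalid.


Working backward. After the program, the postcondition (k + 3*k >= x - x + 2 <==> z + 7 != -6) ==> (t - 5 != 2*b - 5 && b - 9 == -9) must hold; in canonical form it is (4*k >= 2 <==> z != -13) ==> (t != 2*b && b == 0).
Before k := b + 2: (4*b >= -6 <==> z != -13) ==> (t != 2*b && b == 0)
Before skip: (4*b >= -6 <==> z != -13) ==> (t != 2*b && b == 0)
Before b := k - 2: (4*k >= 2 <==> z != -13) ==> (t != 2*k - 4 && k == 2)
The weakest precondition is (4*k >= 2 <==> z != -13) ==> (t != 2*k - 4 && k == 2).
Check whether z != -13 && k == -1 implies it.
Every state satisfying the precondition satisfies the weakest precondition: the implication holds.
Answer: valid


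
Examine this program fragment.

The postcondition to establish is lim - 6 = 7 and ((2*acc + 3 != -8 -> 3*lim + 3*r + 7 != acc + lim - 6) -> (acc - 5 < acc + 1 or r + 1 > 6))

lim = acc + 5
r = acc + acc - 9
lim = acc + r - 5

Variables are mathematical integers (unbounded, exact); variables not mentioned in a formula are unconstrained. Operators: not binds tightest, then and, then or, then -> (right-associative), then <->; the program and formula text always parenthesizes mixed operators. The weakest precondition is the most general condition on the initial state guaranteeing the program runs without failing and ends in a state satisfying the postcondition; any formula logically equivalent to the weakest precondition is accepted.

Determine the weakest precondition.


Working backward. After the program, the postcondition lim - 6 = 7 and ((2*acc + 3 != -8 -> 3*lim + 3*r + 7 != acc + lim - 6) -> (acc - 5 < acc + 1 or r + 1 > 6)) must hold; in canonical form it is lim = 13.
Before lim := acc + r - 5: acc + r = 18
Before r := acc + acc - 9: 3*acc = 27
Before lim := acc + 5: 3*acc = 27
Answer: WP = 3*acc = 27


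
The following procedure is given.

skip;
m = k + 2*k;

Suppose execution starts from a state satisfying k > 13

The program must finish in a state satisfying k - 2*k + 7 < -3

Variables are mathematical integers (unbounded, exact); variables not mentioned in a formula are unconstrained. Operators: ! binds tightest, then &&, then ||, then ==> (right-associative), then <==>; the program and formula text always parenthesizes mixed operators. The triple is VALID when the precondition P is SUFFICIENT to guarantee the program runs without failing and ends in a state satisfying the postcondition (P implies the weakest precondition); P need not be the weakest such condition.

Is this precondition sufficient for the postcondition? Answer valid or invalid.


Working backward. After the program, the postcondition k - 2*k + 7 < -3 must hold; in canonical form it is k > 10.
Before m := k + 2*k: k > 10
Before skip: k > 10
The weakest precondition is k > 10.
Check whether k > 13 implies it.
Every state satisfying the precondition satisfies the weakest precondition: the implication holds.
Answer: valid


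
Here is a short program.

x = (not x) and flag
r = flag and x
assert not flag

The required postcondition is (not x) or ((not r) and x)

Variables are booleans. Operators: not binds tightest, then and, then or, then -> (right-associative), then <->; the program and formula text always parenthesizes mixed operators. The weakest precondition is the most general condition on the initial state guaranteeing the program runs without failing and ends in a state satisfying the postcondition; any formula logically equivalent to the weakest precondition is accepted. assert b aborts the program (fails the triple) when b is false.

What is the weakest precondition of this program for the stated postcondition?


Working backward. After the program, (not x) or ((not r) and x) must hold.
Before assert not flag: (not flag) and ((not x) or ((not r) and x))
Before r := flag and x: (not flag) and ((not x) or ((not (flag and x)) and x))
Before x := (not x) and flag: (not flag) and ((not ((not x) and flag)) or ((not (flag and (not x))) and (not x) and flag))
Answer: WP = (not flag) and ((not ((not x) and flag)) or ((not (flag and (not x))) and (not x) and flag))


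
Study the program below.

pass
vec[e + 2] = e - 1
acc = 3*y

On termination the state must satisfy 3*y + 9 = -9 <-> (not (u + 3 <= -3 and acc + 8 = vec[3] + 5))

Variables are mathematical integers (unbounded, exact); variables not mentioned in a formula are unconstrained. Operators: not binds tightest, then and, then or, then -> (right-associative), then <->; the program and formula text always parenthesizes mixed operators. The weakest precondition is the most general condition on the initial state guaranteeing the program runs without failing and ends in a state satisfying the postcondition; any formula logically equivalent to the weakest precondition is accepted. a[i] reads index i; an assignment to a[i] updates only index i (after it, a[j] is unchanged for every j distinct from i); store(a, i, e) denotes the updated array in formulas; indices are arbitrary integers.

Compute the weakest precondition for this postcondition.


Working backward. After the program, the postcondition 3*y + 9 = -9 <-> (not (u + 3 <= -3 and acc + 8 = vec[3] + 5)) must hold; in canonical form it is 3*y = -18 <-> (not (u <= -6 and acc = vec[3] - 3)).
Before acc := 3*y: 3*y = -18 <-> (not (u <= -6 and 3*y = vec[3] - 3))
Before vec[e + 2] := e - 1: 3*y = -18 <-> (not (u <= -6 and 3*y = store(vec, e + 2, e - 1)[3] - 3))
Before skip: 3*y = -18 <-> (not (u <= -6 and 3*y = store(vec, e + 2, e - 1)[3] - 3))
Answer: WP = 3*y = -18 <-> (not (u <= -6 and 3*y = store(vec, e + 2, e - 1)[3] - 3))


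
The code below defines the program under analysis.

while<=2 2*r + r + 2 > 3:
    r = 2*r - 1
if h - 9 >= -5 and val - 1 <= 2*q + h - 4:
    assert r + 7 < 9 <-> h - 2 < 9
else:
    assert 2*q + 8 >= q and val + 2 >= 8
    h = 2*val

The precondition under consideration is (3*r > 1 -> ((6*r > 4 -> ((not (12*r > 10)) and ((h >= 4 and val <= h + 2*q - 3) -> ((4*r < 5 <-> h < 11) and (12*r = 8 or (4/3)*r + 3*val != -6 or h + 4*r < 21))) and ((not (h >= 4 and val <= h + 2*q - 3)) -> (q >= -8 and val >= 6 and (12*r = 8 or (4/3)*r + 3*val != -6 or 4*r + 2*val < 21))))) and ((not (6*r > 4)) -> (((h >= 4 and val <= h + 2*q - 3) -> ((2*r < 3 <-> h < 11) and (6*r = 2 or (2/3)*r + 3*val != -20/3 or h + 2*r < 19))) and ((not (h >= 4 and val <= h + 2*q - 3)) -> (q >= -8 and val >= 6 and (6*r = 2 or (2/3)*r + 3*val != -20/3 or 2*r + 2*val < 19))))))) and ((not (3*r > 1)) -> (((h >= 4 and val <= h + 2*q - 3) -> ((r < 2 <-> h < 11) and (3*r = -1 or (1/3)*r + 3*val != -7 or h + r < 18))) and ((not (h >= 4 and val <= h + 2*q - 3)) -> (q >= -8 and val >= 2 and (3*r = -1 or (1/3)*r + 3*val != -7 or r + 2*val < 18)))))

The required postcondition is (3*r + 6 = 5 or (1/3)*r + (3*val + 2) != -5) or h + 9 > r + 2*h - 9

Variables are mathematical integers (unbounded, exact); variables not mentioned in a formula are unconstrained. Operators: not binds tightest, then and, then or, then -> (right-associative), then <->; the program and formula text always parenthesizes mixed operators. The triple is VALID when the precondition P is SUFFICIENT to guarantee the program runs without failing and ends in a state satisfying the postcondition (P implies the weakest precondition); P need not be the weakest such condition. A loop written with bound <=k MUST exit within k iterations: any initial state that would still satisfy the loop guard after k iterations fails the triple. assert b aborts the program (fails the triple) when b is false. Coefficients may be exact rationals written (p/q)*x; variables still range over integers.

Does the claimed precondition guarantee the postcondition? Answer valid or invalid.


Working backward. After the program, the postcondition (3*r + 6 = 5 or (1/3)*r + (3*val + 2) != -5) or h + 9 > r + 2*h - 9 must hold; in canonical form it is 3*r = -1 or (1/3)*r + 3*val != -7 or h + r < 18.
Then branch requires (r < 2 <-> h < 11) and (3*r = -1 or (1/3)*r + 3*val != -7 or h + r < 18); else branch requires q >= -8 and val >= 6 and (3*r = -1 or (1/3)*r + 3*val != -7 or r + 2*val < 18).
Before the if: ((h >= 4 and val <= h + 2*q - 3) -> ((r < 2 <-> h < 11) and (3*r = -1 or (1/3)*r + 3*val != -7 or h + r < 18))) and ((not (h >= 4 and val <= h + 2*q - 3)) -> (q >= -8 and val >= 6 and (3*r = -1 or (1/3)*r + 3*val != -7 or r + 2*val < 18)))
Before the loop (bound <=2), unroll the exhaustion recursion (WP_0 = exit-now case; WP_j = one more guarded iteration, up to j = 2):
  WP_0: (not (3*r > 1)) and ((h >= 4 and val <= h + 2*q - 3) -> ((r < 2 <-> h < 11) and (3*r = -1 or (1/3)*r + 3*val != -7 or h + r < 18))) and ((not (h >= 4 and val <= h + 2*q - 3)) -> (q >= -8 and val >= 6 and (3*r = -1 or (1/3)*r + 3*val != -7 or r + 2*val < 18)))
  WP_1: (3*r > 1 -> ((not (6*r > 4)) and ((h >= 4 and val <= h + 2*q - 3) -> ((2*r < 3 <-> h < 11) and (6*r = 2 or (2/3)*r + 3*val != -20/3 or h + 2*r < 19))) and ((not (h >= 4 and val <= h + 2*q - 3)) -> (q >= -8 and val >= 6 and (6*r = 2 or (2/3)*r + 3*val != -20/3 or 2*r + 2*val < 19))))) and ((not (3*r > 1)) -> (((h >= 4 and val <= h + 2*q - 3) -> ((r < 2 <-> h < 11) and (3*r = -1 or (1/3)*r + 3*val != -7 or h + r < 18))) and ((not (h >= 4 and val <= h + 2*q - 3)) -> (q >= -8 and val >= 6 and (3*r = -1 or (1/3)*r + 3*val != -7 or r + 2*val < 18)))))
  WP_2: (3*r > 1 -> ((6*r > 4 -> ((not (12*r > 10)) and ((h >= 4 and val <= h + 2*q - 3) -> ((4*r < 5 <-> h < 11) and (12*r = 8 or (4/3)*r + 3*val != -6 or h + 4*r < 21))) and ((not (h >= 4 and val <= h + 2*q - 3)) -> (q >= -8 and val >= 6 and (12*r = 8 or (4/3)*r + 3*val != -6 or 4*r + 2*val < 21))))) and ((not (6*r > 4)) -> (((h >= 4 and val <= h + 2*q - 3) -> ((2*r < 3 <-> h < 11) and (6*r = 2 or (2/3)*r + 3*val != -20/3 or h + 2*r < 19))) and ((not (h >= 4 and val <= h + 2*q - 3)) -> (q >= -8 and val >= 6 and (6*r = 2 or (2/3)*r + 3*val != -20/3 or 2*r + 2*val < 19))))))) and ((not (3*r > 1)) -> (((h >= 4 and val <= h + 2*q - 3) -> ((r < 2 <-> h < 11) and (3*r = -1 or (1/3)*r + 3*val != -7 or h + r < 18))) and ((not (h >= 4 and val <= h + 2*q - 3)) -> (q >= -8 and val >= 6 and (3*r = -1 or (1/3)*r + 3*val != -7 or r + 2*val < 18)))))
So before the loop: (3*r > 1 -> ((6*r > 4 -> ((not (12*r > 10)) and ((h >= 4 and val <= h + 2*q - 3) -> ((4*r < 5 <-> h < 11) and (12*r = 8 or (4/3)*r + 3*val != -6 or h + 4*r < 21))) and ((not (h >= 4 and val <= h + 2*q - 3)) -> (q >= -8 and val >= 6 and (12*r = 8 or (4/3)*r + 3*val != -6 or 4*r + 2*val < 21))))) and ((not (6*r > 4)) -> (((h >= 4 and val <= h + 2*q - 3) -> ((2*r < 3 <-> h < 11) and (6*r = 2 or (2/3)*r + 3*val != -20/3 or h + 2*r < 19))) and ((not (h >= 4 and val <= h + 2*q - 3)) -> (q >= -8 and val >= 6 and (6*r = 2 or (2/3)*r + 3*val != -20/3 or 2*r + 2*val < 19))))))) and ((not (3*r > 1)) -> (((h >= 4 and val <= h + 2*q - 3) -> ((r < 2 <-> h < 11) and (3*r = -1 or (1/3)*r + 3*val != -7 or h + r < 18))) and ((not (h >= 4 and val <= h + 2*q - 3)) -> (q >= -8 and val >= 6 and (3*r = -1 or (1/3)*r + 3*val != -7 or r + 2*val < 18)))))
The weakest precondition is (3*r > 1 -> ((6*r > 4 -> ((not (12*r > 10)) and ((h >= 4 and val <= h + 2*q - 3) -> ((4*r < 5 <-> h < 11) and (12*r = 8 or (4/3)*r + 3*val != -6 or h + 4*r < 21))) and ((not (h >= 4 and val <= h + 2*q - 3)) -> (q >= -8 and val >= 6 and (12*r = 8 or (4/3)*r + 3*val != -6 or 4*r + 2*val < 21))))) and ((not (6*r > 4)) -> (((h >= 4 and val <= h + 2*q - 3) -> ((2*r < 3 <-> h < 11) and (6*r = 2 or (2/3)*r + 3*val != -20/3 or h + 2*r < 19))) and ((not (h >= 4 and val <= h + 2*q - 3)) -> (q >= -8 and val >= 6 and (6*r = 2 or (2/3)*r + 3*val != -20/3 or 2*r + 2*val < 19))))))) and ((not (3*r > 1)) -> (((h >= 4 and val <= h + 2*q - 3) -> ((r < 2 <-> h < 11) and (3*r = -1 or (1/3)*r + 3*val != -7 or h + r < 18))) and ((not (h >= 4 and val <= h + 2*q - 3)) -> (q >= -8 and val >= 6 and (3*r = -1 or (1/3)*r + 3*val != -7 or r + 2*val < 18))))).
Check whether (3*r > 1 -> ((6*r > 4 -> ((not (12*r > 10)) and ((h >= 4 and val <= h + 2*q - 3) -> ((4*r < 5 <-> h < 11) and (12*r = 8 or (4/3)*r + 3*val != -6 or h + 4*r < 21))) and ((not (h >= 4 and val <= h + 2*q - 3)) -> (q >= -8 and val >= 6 and (12*r = 8 or (4/3)*r + 3*val != -6 or 4*r + 2*val < 21))))) and ((not (6*r > 4)) -> (((h >= 4 and val <= h + 2*q - 3) -> ((2*r < 3 <-> h < 11) and (6*r = 2 or (2/3)*r + 3*val != -20/3 or h + 2*r < 19))) and ((not (h >= 4 and val <= h + 2*q - 3)) -> (q >= -8 and val >= 6 and (6*r = 2 or (2/3)*r + 3*val != -20/3 or 2*r + 2*val < 19))))))) and ((not (3*r > 1)) -> (((h >= 4 and val <= h + 2*q - 3) -> ((r < 2 <-> h < 11) and (3*r = -1 or (1/3)*r + 3*val != -7 or h + r < 18))) and ((not (h >= 4 and val <= h + 2*q - 3)) -> (q >= -8 and val >= 2 and (3*r = -1 or (1/3)*r + 3*val != -7 or r + 2*val < 18))))) implies it.
Countermodel: at the initial state h = 0, q = 0, r = -40, val = 2, the precondition holds but the weakest precondition fails.
Answer: invalid


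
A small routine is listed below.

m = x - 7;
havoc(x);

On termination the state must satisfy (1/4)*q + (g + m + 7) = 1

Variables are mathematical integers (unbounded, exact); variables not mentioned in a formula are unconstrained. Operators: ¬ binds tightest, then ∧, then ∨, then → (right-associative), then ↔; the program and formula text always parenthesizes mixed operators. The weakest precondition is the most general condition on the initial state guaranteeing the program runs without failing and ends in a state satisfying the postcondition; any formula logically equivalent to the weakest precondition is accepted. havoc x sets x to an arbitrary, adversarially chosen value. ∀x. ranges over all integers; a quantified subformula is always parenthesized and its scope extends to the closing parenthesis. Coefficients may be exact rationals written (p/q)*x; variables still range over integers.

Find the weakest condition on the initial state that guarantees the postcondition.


Working backward. After the program, the postcondition (1/4)*q + (g + m + 7) = 1 must hold; in canonical form it is g + m + (1/4)*q = -6.
Before havoc x: g + m + (1/4)*q = -6
Before m := x - 7: g + (1/4)*q + x = 1
Answer: WP = g + (1/4)*q + x = 1


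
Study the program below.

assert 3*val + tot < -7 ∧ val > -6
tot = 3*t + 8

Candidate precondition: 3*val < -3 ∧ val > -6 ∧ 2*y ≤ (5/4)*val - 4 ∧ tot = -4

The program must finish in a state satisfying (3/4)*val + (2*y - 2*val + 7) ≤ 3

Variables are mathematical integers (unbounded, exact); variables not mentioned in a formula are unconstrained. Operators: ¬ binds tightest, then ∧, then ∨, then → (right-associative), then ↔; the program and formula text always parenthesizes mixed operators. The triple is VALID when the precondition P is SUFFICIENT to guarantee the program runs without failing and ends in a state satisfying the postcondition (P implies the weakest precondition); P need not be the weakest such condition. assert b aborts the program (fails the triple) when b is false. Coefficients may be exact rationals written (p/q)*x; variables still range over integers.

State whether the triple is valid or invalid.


Working backward. After the program, the postcondition (3/4)*val + (2*y - 2*val + 7) ≤ 3 must hold; in canonical form it is 2*y ≤ (5/4)*val - 4.
Before tot := 3*t + 8: 2*y ≤ (5/4)*val - 4
Before assert 3*val + tot < -7 ∧ val > -6: tot + 3*val < -7 ∧ val > -6 ∧ 2*y ≤ (5/4)*val - 4
The weakest precondition is tot + 3*val < -7 ∧ val > -6 ∧ 2*y ≤ (5/4)*val - 4.
Check whether 3*val < -3 ∧ val > -6 ∧ 2*y ≤ (5/4)*val - 4 ∧ tot = -4 implies it.
Every state satisfying the precondition satisfies the weakest precondition: the implication holds.
Answer: valid
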